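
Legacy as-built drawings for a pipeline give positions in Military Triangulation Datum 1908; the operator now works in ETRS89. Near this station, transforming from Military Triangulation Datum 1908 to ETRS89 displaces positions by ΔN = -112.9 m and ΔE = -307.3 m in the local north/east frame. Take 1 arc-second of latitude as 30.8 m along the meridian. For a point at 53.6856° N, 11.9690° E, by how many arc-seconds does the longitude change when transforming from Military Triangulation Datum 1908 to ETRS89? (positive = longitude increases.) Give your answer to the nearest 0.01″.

At latitude 53.6856°, cos φ = 0.592216.
1″ of longitude at this latitude = 30.80 × cos φ = 18.2402 m, so Δλ = -307.3 / 18.2402 = -16.847″.

Δλ = -16.85″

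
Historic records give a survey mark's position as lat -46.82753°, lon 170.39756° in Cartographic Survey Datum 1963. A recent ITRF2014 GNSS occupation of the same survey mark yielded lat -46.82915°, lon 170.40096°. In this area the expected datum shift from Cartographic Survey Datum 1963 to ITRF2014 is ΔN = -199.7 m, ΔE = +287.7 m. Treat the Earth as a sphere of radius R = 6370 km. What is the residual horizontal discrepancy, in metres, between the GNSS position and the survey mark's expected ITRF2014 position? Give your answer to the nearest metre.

Observed coordinate differences: Δφ = -0.00162°, Δλ = +0.00340°.
Converting to metres (1° lat = 111177 m, cos φ = 0.684197): observed ΔN = -180.1 m, observed ΔE = 258.6 m.
Subtracting the expected shift leaves a residual of -180.1 − (-199.7) = 19.6 m north and 258.6 − (287.7) = -29.1 m east.
Residual distance = √(19.6² + (-29.1)²) = 35.1 m.

35 m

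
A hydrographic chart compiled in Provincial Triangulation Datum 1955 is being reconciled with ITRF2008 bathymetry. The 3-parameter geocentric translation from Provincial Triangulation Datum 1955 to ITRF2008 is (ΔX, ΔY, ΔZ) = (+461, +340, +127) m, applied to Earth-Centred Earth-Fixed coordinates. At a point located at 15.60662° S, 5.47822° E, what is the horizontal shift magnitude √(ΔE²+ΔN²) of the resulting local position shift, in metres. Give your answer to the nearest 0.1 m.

389.2 m

The local east axis at (φ, λ) is (−sin λ, cos λ, 0), so ΔE = −sin(5.47822°)·461 + cos(5.47822°)·340 = 294.44 m.
The local north axis is (−sin φ cos λ, −sin φ sin λ, cos φ), giving ΔN = 123.457 + 8.732 + 122.318 = 254.51 m.
Horizontal magnitude = √(ΔE² + ΔN²) = √(294.44² + 254.51²) = 389.19 m.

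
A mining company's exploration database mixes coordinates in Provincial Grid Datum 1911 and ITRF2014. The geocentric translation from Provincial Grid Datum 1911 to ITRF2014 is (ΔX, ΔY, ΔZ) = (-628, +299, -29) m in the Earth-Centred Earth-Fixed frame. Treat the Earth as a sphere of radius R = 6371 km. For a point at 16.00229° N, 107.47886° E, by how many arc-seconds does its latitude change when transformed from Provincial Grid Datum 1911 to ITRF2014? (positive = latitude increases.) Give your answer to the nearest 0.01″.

sin φ = 0.275676, cos φ = 0.961251, sin λ = 0.953828, cos λ = -0.300354.
North component: ΔN = −sin φ cos λ·ΔX − sin φ sin λ·ΔY + cos φ·ΔZ = −(0.275676)(-0.300354)(-628) − (0.275676)(0.953828)(299) + (0.961251)(-29) = -158.50 m.
1° of latitude spans πR/180 = 111195 m, so Δφ = -158.50 / 111195 × 3600 = -5.131″.

Δφ = -5.13″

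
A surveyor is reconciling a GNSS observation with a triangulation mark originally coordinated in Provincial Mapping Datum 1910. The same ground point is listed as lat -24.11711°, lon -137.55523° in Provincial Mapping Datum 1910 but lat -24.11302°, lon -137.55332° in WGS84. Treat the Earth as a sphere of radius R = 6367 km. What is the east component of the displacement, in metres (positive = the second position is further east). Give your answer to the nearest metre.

Δφ = -24.11302° − -24.11711° = +0.00409°; Δλ = -137.55332° − -137.55523° = +0.00191°.
1° along a meridian = πR/180 = 111125 m.
ΔN = Δφ × 111125 = 454.5 m; ΔE = Δλ × 111125 × cos(-24.11711°) = +0.00191 × 111125 × 0.912712 = 193.7 m.

ΔE = 194 m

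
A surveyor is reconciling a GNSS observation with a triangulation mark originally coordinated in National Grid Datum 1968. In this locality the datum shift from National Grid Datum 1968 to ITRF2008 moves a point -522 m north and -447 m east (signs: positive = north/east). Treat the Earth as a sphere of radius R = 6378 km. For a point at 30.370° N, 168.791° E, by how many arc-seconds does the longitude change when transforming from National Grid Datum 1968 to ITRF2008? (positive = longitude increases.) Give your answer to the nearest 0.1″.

At latitude 30.370°, cos φ = 0.862779.
One radian of longitude at latitude φ spans R cos φ, so Δλ = ΔE / (R cos φ) = -447.0 / (6378000 × 0.862779) = -8.1231e-05 rad = -16.755″.

Δλ = -16.8″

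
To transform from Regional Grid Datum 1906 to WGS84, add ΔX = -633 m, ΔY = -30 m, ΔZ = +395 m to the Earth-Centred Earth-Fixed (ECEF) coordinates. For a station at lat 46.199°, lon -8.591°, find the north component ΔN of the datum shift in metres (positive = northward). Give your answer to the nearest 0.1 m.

ΔN = 721.9 m

At φ = 46.199°, λ = -8.591°: sin φ = 0.721748, cos φ = 0.692156, sin λ = -0.149380, cos λ = 0.988780.
ΔN = −sin φ cos λ·ΔX − sin φ sin λ·ΔY + cos φ·ΔZ = −(0.721748)(0.988780)(-633) − (0.721748)(-0.149380)(-30) + (0.692156)(395) = 721.91 m.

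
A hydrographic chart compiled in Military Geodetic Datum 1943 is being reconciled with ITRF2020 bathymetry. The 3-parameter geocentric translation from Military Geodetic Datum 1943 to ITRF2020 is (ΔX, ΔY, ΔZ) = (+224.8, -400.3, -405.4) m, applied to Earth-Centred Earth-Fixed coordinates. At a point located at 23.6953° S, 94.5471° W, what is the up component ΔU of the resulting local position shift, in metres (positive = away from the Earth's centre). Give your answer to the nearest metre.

At φ = -23.6953°, λ = -94.5471°: sin φ = -0.401873, cos φ = 0.915696, sin λ = -0.996852, cos λ = -0.079279.
ΔU = cos φ cos λ·ΔX + cos φ sin λ·ΔY + sin φ·ΔZ = (0.915696)(-0.079279)(224.8) + (0.915696)(-0.996852)(-400.3) + (-0.401873)(-405.4) = 512.00 m.

ΔU = 512 m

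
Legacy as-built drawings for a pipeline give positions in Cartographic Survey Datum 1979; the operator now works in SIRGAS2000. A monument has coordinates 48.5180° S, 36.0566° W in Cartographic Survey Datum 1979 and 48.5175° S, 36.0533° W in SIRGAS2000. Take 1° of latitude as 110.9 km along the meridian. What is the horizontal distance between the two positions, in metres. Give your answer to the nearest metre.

Δφ = -48.5175° − -48.5180° = +0.0005°; Δλ = -36.0533° − -36.0566° = +0.0033°.
ΔN = Δφ × 110900 = 55.5 m; ΔE = Δλ × 110900 × cos(-48.5180°) = +0.0033 × 110900 × 0.662385 = 242.4 m.
Distance = √(ΔE² + ΔN²) = √(242.4² + 55.5²) = 248.7 m.

249 m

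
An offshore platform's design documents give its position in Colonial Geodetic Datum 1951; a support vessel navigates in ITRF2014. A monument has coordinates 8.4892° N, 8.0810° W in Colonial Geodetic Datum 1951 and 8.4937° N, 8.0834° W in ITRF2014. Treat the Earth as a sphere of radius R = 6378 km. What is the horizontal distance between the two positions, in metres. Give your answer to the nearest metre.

Δφ = 8.4937° − 8.4892° = +0.0045°; Δλ = -8.0834° − -8.0810° = -0.0024°.
1° along a meridian = πR/180 = 111317 m.
ΔN = Δφ × 111317 = 500.9 m; ΔE = Δλ × 111317 × cos(8.4892°) = -0.0024 × 111317 × 0.989044 = -264.2 m.
Distance = √(ΔE² + ΔN²) = √((-264.2)² + 500.9²) = 566.3 m.

566 m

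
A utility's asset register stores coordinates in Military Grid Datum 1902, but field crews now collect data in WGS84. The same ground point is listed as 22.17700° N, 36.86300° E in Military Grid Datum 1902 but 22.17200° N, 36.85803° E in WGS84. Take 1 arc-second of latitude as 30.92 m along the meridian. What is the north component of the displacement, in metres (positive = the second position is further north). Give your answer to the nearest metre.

ΔN = -557 m

Δφ = 22.17200° − 22.17700° = -0.00500°; Δλ = 36.85803° − 36.86300° = -0.00497°.
1° of latitude = 3600 × 30.92 = 111312 m.
ΔN = Δφ × 111312 = -556.6 m; ΔE = Δλ × 111312 × cos(22.17700°) = -0.00497 × 111312 × 0.926022 = -512.3 m.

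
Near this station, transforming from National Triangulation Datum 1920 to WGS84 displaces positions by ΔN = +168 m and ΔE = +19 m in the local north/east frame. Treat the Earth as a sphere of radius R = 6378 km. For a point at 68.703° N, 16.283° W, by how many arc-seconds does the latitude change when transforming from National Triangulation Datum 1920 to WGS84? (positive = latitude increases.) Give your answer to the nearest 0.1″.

On a sphere of radius R, 1 rad of latitude = R, so Δφ = ΔN / R = 168.0 / 6378000 = 2.6341e-05 rad = 5.433″.

Δφ = 5.4″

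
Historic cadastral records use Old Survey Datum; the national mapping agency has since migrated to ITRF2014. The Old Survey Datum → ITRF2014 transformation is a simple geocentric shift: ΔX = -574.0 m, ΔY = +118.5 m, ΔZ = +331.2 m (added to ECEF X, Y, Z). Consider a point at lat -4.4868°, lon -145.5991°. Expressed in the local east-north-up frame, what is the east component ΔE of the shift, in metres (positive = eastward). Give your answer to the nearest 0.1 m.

ΔE = -422.1 m

The local east axis at (φ, λ) is (−sin λ, cos λ, 0), so ΔE = −sin(-145.5991°)·(-574.0) + cos(-145.5991°)·118.5 = -422.07 m.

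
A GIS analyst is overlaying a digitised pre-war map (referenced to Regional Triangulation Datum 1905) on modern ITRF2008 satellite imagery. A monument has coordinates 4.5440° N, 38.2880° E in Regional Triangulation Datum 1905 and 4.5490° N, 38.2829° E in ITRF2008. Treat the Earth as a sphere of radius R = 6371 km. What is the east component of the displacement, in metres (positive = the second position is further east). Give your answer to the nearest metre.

ΔE = -565 m

Δφ = 4.5490° − 4.5440° = +0.0050°; Δλ = 38.2829° − 38.2880° = -0.0051°.
1° along a meridian = πR/180 = 111195 m.
ΔN = Δφ × 111195 = 556.0 m; ΔE = Δλ × 111195 × cos(4.5440°) = -0.0051 × 111195 × 0.996857 = -565.3 m.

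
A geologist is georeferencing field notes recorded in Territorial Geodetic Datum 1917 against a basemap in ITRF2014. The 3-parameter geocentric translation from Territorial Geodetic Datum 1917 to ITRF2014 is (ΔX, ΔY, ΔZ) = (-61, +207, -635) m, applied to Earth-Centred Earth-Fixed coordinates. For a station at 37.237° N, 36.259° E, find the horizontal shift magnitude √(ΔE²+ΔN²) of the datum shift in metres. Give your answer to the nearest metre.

586 m

At φ = 37.237°, λ = 36.259°: sin φ = 0.605113, cos φ = 0.796139, sin λ = 0.591436, cos λ = 0.806352.
ΔE = −sin λ·ΔX + cos λ·ΔY = −(0.591436)·(-61) + (0.806352)·(207) = 202.99 m.
ΔN = −sin φ cos λ·ΔX − sin φ sin λ·ΔY + cos φ·ΔZ = −(0.605113)(0.806352)(-61) − (0.605113)(0.591436)(207) + (0.796139)(-635) = -549.87 m.
Horizontal magnitude = √(ΔE² + ΔN²) = √(202.99² + (-549.87)²) = 586.14 m.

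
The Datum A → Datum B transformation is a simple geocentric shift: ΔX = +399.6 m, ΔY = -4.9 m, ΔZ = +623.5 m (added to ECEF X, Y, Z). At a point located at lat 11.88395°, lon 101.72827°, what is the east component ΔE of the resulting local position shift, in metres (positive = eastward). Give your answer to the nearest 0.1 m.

ΔE = -390.3 m

At φ = 11.88395°, λ = 101.72827°: sin φ = 0.205930, cos φ = 0.978567, sin λ = 0.979123, cos λ = -0.203270.
ΔE = −sin λ·ΔX + cos λ·ΔY = −(0.979123)·(399.6) + (-0.203270)·(-4.9) = -390.26 m.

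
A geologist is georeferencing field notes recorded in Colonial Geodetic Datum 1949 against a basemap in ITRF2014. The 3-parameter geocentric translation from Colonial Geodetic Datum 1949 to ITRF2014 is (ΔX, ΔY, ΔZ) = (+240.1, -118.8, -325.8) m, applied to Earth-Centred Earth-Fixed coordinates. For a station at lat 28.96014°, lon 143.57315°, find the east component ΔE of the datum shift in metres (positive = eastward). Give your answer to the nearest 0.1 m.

ΔE = -47.0 m

The local east axis at (φ, λ) is (−sin λ, cos λ, 0), so ΔE = −sin(143.57315°)·240.1 + cos(143.57315°)·(-118.8) = -46.98 m.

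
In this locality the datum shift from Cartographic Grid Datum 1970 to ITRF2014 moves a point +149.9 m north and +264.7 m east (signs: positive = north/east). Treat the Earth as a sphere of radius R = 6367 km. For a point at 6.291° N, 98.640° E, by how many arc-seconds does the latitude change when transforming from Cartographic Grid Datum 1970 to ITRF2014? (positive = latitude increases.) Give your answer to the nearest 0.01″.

On a sphere of radius R, 1 rad of latitude = R, so Δφ = ΔN / R = 149.9 / 6367000 = 2.3543e-05 rad = 4.856″.

Δφ = 4.86″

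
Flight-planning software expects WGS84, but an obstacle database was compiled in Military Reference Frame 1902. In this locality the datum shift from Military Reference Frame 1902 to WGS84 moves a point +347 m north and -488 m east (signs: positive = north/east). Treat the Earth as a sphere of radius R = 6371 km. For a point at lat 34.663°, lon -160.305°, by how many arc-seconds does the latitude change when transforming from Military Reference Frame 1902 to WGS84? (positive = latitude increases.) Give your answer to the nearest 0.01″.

On a sphere of radius R, 1 rad of latitude = R, so Δφ = ΔN / R = 347.0 / 6371000 = 5.4466e-05 rad = 11.234″.

Δφ = 11.23″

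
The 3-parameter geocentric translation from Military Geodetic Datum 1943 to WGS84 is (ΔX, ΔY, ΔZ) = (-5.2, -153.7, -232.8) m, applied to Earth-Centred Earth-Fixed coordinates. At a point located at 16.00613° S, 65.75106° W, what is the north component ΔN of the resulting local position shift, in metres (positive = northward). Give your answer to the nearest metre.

ΔN = -186 m

The local north axis is (−sin φ cos λ, −sin φ sin λ, cos φ), giving ΔN = -0.589 + 38.642 − 223.775 = -185.72 m.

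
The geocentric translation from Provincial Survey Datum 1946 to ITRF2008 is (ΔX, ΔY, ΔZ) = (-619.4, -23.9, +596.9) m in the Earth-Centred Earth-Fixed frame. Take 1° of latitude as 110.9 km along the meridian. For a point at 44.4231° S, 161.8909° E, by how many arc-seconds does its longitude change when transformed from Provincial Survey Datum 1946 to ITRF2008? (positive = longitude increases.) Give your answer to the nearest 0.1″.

sin φ = -0.699951, cos φ = 0.714191, sin λ = 0.310827, cos λ = -0.950466.
East component: ΔE = −sin λ·ΔX + cos λ·ΔY = −(0.310827)(-619.4) + (-0.950466)(-23.9) = 215.24 m.
1° of latitude spans 110900 m; at latitude φ, 1° of longitude spans that × cos φ = 79203.7 m, so Δλ = 215.24 / 79203.7 × 3600 = 9.783″.

Δλ = 9.8″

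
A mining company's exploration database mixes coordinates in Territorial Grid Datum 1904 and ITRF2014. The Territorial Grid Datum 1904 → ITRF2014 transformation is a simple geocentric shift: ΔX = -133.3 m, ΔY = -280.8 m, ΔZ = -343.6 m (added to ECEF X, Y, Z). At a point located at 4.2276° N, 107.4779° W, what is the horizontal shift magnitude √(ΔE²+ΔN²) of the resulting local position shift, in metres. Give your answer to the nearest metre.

At φ = 4.2276°, λ = -107.4779°: sin φ = 0.073719, cos φ = 0.997279, sin λ = -0.953833, cos λ = -0.300338.
ΔE = −sin λ·ΔX + cos λ·ΔY = −(-0.953833)·(-133.3) + (-0.300338)·(-280.8) = -42.81 m.
ΔN = −sin φ cos λ·ΔX − sin φ sin λ·ΔY + cos φ·ΔZ = −(0.073719)(-0.300338)(-133.3) − (0.073719)(-0.953833)(-280.8) + (0.997279)(-343.6) = -365.36 m.
Horizontal magnitude = √(ΔE² + ΔN²) = √((-42.81)² + (-365.36)²) = 367.86 m.

368 m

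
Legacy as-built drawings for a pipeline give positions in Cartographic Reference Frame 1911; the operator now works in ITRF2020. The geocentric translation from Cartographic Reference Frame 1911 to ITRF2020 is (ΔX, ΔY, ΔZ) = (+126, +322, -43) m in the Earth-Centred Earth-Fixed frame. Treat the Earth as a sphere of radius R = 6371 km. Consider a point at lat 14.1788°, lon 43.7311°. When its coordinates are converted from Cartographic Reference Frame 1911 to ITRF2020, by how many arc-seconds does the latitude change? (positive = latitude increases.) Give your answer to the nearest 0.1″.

sin φ = 0.244949, cos φ = 0.969536, sin λ = 0.691275, cos λ = 0.722592.
North component: ΔN = −sin φ cos λ·ΔX − sin φ sin λ·ΔY + cos φ·ΔZ = −(0.244949)(0.722592)(126) − (0.244949)(0.691275)(322) + (0.969536)(-43) = -118.52 m.
1° of latitude spans πR/180 = 111195 m, so Δφ = -118.52 / 111195 × 3600 = -3.837″.

Δφ = -3.8″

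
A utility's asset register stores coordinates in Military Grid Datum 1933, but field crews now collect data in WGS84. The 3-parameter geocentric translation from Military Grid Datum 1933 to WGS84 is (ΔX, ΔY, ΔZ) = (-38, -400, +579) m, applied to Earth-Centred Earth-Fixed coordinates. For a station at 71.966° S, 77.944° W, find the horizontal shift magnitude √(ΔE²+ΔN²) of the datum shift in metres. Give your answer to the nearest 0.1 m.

556.9 m

The local east axis at (φ, λ) is (−sin λ, cos λ, 0), so ΔE = −sin(-77.944°)·(-38) + cos(-77.944°)·(-400) = -120.71 m.
The local north axis is (−sin φ cos λ, −sin φ sin λ, cos φ), giving ΔN = -7.547 + 371.960 + 179.248 = 543.66 m.
Horizontal magnitude = √(ΔE² + ΔN²) = √((-120.71)² + 543.66²) = 556.90 m.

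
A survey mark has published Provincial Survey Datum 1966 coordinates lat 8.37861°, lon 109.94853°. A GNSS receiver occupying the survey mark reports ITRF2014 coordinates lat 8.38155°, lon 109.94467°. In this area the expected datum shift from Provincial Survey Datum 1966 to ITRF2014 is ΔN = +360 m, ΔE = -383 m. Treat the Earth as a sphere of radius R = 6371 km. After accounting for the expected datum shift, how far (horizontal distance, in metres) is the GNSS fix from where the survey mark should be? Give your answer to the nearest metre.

53 m

Observed coordinate differences: Δφ = +0.00294°, Δλ = -0.00386°.
Converting to metres (1° lat = 111195 m, cos φ = 0.989327): observed ΔN = 326.9 m, observed ΔE = -424.6 m.
Subtracting the expected shift leaves a residual of 326.9 − (360) = -33.1 m north and -424.6 − (-383) = -41.6 m east.
Residual distance = √((-33.1)² + (-41.6)²) = 53.2 m.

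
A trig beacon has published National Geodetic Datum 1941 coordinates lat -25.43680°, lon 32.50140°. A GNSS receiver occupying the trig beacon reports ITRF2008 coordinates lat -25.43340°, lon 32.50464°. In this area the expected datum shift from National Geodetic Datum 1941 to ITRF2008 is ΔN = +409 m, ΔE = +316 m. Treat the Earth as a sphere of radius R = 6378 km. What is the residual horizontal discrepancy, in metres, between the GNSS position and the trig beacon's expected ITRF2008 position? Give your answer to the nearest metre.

Observed coordinate differences: Δφ = +0.00340°, Δλ = +0.00324°.
Converting to metres (1° lat = 111317 m, cos φ = 0.903060): observed ΔN = 378.5 m, observed ΔE = 325.7 m.
Subtracting the expected shift leaves a residual of 378.5 − (409) = -30.5 m north and 325.7 − (316) = 9.7 m east.
Residual distance = √((-30.5)² + 9.7²) = 32.0 m.

32 m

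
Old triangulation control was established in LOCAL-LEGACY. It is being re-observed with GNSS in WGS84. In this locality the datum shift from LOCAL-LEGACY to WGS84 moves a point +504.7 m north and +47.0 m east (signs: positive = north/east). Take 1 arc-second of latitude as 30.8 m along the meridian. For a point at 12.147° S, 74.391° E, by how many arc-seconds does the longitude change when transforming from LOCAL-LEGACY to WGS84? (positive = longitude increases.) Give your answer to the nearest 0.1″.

Δλ = 1.6″

At latitude -12.147°, cos φ = 0.977611.
1″ of longitude at this latitude = 30.80 × cos φ = 30.1104 m, so Δλ = 47.0 / 30.1104 = 1.561″.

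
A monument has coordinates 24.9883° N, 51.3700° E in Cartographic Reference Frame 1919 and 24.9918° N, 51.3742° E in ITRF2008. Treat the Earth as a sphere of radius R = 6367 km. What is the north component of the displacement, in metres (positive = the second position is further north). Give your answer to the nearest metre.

Δφ = 24.9918° − 24.9883° = +0.0035°; Δλ = 51.3742° − 51.3700° = +0.0042°.
1° along a meridian = πR/180 = 111125 m.
ΔN = Δφ × 111125 = 388.9 m; ΔE = Δλ × 111125 × cos(24.9883°) = +0.0042 × 111125 × 0.906394 = 423.0 m.

ΔN = 389 m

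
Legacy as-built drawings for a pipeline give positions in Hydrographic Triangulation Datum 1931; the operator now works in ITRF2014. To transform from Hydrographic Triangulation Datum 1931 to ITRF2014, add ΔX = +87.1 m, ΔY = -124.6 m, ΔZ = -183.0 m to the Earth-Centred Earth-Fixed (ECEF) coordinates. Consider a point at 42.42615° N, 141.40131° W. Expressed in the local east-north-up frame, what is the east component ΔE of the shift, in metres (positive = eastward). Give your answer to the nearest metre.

ΔE = 152 m

The local east axis at (φ, λ) is (−sin λ, cos λ, 0), so ΔE = −sin(-141.40131°)·87.1 + cos(-141.40131°)·(-124.6) = 151.72 m.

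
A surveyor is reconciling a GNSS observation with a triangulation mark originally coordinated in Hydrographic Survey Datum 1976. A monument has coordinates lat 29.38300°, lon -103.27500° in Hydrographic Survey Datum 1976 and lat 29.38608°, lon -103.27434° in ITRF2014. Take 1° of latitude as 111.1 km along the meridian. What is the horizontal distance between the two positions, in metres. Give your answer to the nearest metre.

Δφ = 29.38608° − 29.38300° = +0.00308°; Δλ = -103.27434° − -103.27500° = +0.00066°.
ΔN = Δφ × 111100 = 342.2 m; ΔE = Δλ × 111100 × cos(29.38300°) = +0.00066 × 111100 × 0.871359 = 63.9 m.
Distance = √(ΔE² + ΔN²) = √(63.9² + 342.2²) = 348.1 m.

348 m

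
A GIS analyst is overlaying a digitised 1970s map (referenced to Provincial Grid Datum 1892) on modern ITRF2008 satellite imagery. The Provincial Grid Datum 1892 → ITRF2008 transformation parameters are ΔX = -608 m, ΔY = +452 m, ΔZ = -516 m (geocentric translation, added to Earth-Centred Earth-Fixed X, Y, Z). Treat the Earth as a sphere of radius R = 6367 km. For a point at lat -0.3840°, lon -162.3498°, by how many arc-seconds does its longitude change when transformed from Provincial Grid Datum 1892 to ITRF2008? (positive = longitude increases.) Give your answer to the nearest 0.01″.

Δλ = -19.93″

sin φ = -0.006702, cos φ = 0.999978, sin λ = -0.303205, cos λ = -0.952925.
East component: ΔE = −sin λ·ΔX + cos λ·ΔY = −(-0.303205)(-608) + (-0.952925)(452) = -615.07 m.
1° of latitude spans πR/180 = 111125 m; at latitude φ, 1° of longitude spans that × cos φ = 111122.6 m, so Δλ = -615.07 / 111122.6 × 3600 = -19.926″.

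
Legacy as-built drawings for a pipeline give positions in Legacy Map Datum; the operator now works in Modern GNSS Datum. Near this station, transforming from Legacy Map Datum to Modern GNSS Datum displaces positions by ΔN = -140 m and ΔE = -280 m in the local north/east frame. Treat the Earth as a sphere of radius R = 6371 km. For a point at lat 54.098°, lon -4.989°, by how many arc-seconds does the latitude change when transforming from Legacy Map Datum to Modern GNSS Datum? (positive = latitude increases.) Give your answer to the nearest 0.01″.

On a sphere of radius R, 1 rad of latitude = R, so Δφ = ΔN / R = -140.0 / 6371000 = -2.1975e-05 rad = -4.533″.

Δφ = -4.53″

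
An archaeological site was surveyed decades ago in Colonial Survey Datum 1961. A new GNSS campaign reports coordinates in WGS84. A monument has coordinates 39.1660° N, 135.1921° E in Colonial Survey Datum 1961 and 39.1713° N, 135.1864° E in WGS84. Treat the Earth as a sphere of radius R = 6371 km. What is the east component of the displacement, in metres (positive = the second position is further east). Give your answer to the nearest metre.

Δφ = 39.1713° − 39.1660° = +0.0053°; Δλ = 135.1864° − 135.1921° = -0.0057°.
1° along a meridian = πR/180 = 111195 m.
ΔN = Δφ × 111195 = 589.3 m; ΔE = Δλ × 111195 × cos(39.1660°) = -0.0057 × 111195 × 0.775319 = -491.4 m.

ΔE = -491 m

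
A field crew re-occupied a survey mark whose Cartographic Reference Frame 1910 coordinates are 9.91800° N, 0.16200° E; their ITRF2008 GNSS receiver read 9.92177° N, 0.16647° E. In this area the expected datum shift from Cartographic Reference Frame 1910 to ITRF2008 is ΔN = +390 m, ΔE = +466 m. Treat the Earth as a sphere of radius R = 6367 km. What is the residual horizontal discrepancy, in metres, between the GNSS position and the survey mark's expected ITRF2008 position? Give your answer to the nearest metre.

Observed coordinate differences: Δφ = +0.00377°, Δλ = +0.00447°.
Converting to metres (1° lat = 111125 m, cos φ = 0.985055): observed ΔN = 418.9 m, observed ΔE = 489.3 m.
Subtracting the expected shift leaves a residual of 418.9 − (390) = 28.9 m north and 489.3 − (466) = 23.3 m east.
Residual distance = √(28.9² + 23.3²) = 37.2 m.

37 m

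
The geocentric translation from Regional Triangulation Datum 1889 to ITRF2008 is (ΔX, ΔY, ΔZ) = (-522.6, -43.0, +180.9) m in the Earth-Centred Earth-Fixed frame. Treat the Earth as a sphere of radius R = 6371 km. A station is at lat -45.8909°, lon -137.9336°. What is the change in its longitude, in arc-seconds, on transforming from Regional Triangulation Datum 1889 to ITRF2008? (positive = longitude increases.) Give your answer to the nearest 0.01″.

Δλ = -14.80″

sin φ = -0.718016, cos φ = 0.696027, sin λ = -0.669991, cos λ = -0.742369.
East component: ΔE = −sin λ·ΔX + cos λ·ΔY = −(-0.669991)(-522.6) + (-0.742369)(-43.0) = -318.22 m.
1° of latitude spans πR/180 = 111195 m; at latitude φ, 1° of longitude spans that × cos φ = 77394.7 m, so Δλ = -318.22 / 77394.7 × 3600 = -14.802″.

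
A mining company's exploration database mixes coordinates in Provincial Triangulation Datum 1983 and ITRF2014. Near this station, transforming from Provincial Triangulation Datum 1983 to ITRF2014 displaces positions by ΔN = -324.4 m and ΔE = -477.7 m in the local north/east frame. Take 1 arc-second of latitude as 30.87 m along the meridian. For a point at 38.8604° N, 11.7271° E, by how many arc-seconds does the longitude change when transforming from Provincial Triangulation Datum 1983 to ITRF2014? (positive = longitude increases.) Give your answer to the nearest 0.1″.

At latitude 38.8604°, cos φ = 0.778677.
1″ of longitude at this latitude = 30.87 × cos φ = 24.0378 m, so Δλ = -477.7 / 24.0378 = -19.873″.

Δλ = -19.9″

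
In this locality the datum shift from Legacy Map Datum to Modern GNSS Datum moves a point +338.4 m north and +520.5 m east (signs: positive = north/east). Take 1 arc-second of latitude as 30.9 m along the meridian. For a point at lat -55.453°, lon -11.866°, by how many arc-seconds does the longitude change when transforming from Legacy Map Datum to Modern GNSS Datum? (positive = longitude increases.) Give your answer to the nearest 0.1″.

Δλ = 29.7″

At latitude -55.453°, cos φ = 0.567082.
1″ of longitude at this latitude = 30.90 × cos φ = 17.5228 m, so Δλ = 520.5 / 17.5228 = 29.704″.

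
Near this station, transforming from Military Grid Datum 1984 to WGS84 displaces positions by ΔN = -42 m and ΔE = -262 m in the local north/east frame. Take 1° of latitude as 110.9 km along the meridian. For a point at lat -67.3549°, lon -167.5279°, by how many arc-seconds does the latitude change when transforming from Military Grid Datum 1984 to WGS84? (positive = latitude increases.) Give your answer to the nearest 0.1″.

Δφ = -1.4″

1° of latitude = 110.9 km, so Δφ = -42.0 / 110900 = -0.0003787° = -1.363″.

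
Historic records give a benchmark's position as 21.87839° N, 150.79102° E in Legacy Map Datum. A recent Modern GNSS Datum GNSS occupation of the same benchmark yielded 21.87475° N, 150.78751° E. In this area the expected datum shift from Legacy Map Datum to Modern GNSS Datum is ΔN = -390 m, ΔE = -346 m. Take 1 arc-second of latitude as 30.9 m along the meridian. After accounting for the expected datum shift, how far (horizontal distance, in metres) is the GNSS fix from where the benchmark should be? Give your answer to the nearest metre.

22 m

Observed coordinate differences: Δφ = -0.00364°, Δλ = -0.00351°.
Converting to metres (1° lat = 111240 m, cos φ = 0.927977): observed ΔN = -404.9 m, observed ΔE = -362.3 m.
Subtracting the expected shift leaves a residual of -404.9 − (-390) = -14.9 m north and -362.3 − (-346) = -16.3 m east.
Residual distance = √((-14.9)² + (-16.3)²) = 22.1 m.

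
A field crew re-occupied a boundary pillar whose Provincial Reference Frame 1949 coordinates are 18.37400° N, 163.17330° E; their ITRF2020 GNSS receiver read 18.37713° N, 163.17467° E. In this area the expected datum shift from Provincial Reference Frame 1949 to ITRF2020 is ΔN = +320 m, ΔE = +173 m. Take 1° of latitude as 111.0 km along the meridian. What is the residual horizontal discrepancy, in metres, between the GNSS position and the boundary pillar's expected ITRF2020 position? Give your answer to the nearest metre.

40 m

Observed coordinate differences: Δφ = +0.00313°, Δλ = +0.00137°.
Converting to metres (1° lat = 111000 m, cos φ = 0.949019): observed ΔN = 347.4 m, observed ΔE = 144.3 m.
Subtracting the expected shift leaves a residual of 347.4 − (320) = 27.4 m north and 144.3 − (173) = -28.7 m east.
Residual distance = √(27.4² + (-28.7)²) = 39.7 m.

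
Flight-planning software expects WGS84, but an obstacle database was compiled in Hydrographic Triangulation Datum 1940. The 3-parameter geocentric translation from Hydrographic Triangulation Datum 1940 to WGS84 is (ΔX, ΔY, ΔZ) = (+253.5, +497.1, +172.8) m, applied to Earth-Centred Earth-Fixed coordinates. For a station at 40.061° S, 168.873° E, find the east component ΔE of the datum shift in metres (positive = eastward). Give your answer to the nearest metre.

ΔE = -537 m

The local east axis at (φ, λ) is (−sin λ, cos λ, 0), so ΔE = −sin(168.873°)·253.5 + cos(168.873°)·497.1 = -536.68 m.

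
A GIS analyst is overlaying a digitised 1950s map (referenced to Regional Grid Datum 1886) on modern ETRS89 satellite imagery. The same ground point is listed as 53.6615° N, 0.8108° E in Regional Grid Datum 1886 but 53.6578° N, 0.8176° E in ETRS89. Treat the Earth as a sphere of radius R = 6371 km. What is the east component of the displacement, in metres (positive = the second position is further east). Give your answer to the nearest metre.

Δφ = 53.6578° − 53.6615° = -0.0037°; Δλ = 0.8176° − 0.8108° = +0.0068°.
1° along a meridian = πR/180 = 111195 m.
ΔN = Δφ × 111195 = -411.4 m; ΔE = Δλ × 111195 × cos(53.6615°) = +0.0068 × 111195 × 0.592555 = 448.0 m.

ΔE = 448 m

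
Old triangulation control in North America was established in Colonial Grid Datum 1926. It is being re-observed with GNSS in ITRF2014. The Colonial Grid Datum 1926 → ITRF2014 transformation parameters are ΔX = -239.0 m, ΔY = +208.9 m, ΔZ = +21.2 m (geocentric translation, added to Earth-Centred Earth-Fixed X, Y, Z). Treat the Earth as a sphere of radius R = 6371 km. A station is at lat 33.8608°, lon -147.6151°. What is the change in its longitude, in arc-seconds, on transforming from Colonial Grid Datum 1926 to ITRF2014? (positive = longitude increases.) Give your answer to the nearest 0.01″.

sin φ = 0.557177, cos φ = 0.830394, sin λ = -0.535604, cos λ = -0.844469.
East component: ΔE = −sin λ·ΔX + cos λ·ΔY = −(-0.535604)(-239.0) + (-0.844469)(208.9) = -304.42 m.
1° of latitude spans πR/180 = 111195 m; at latitude φ, 1° of longitude spans that × cos φ = 92335.6 m, so Δλ = -304.42 / 92335.6 × 3600 = -11.869″.

Δλ = -11.87″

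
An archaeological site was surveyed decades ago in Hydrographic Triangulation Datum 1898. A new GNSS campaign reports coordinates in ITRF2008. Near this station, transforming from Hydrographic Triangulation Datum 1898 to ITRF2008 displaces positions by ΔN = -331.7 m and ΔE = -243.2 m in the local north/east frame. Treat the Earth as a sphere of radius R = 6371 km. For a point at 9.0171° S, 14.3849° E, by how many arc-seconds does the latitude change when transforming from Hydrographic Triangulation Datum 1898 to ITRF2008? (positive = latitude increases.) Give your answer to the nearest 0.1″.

Δφ = -10.7″

On a sphere of radius R, 1 rad of latitude = R, so Δφ = ΔN / R = -331.7 / 6371000 = -5.2064e-05 rad = -10.739″.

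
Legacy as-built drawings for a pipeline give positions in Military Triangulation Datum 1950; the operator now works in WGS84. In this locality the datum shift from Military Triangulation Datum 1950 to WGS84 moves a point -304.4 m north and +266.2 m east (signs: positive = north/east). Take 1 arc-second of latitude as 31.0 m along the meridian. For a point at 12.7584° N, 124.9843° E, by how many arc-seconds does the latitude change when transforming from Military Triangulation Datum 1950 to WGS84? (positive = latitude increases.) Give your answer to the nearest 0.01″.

1″ of latitude = 31.00 m, so Δφ = -304.4 / 31.00 = -9.819″.

Δφ = -9.82″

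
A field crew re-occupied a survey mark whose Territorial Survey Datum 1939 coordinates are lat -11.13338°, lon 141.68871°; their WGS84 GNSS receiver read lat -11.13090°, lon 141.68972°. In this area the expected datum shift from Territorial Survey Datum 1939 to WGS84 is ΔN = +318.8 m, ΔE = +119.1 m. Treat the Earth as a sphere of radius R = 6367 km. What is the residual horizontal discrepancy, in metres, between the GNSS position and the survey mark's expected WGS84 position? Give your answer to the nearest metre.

44 m

Observed coordinate differences: Δφ = +0.00248°, Δλ = +0.00101°.
Converting to metres (1° lat = 111125 m, cos φ = 0.981180): observed ΔN = 275.6 m, observed ΔE = 110.1 m.
Subtracting the expected shift leaves a residual of 275.6 − (318.8) = -43.2 m north and 110.1 − (119.1) = -9.0 m east.
Residual distance = √((-43.2)² + (-9.0)²) = 44.1 m.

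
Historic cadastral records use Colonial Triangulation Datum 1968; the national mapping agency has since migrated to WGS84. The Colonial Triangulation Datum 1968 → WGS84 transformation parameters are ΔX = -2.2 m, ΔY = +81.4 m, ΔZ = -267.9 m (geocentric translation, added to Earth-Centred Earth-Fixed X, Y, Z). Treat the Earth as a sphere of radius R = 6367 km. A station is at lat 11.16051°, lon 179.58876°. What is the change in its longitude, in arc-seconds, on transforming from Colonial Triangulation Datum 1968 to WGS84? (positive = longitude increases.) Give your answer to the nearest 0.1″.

sin φ = 0.193558, cos φ = 0.981089, sin λ = 0.007177, cos λ = -0.999974.
East component: ΔE = −sin λ·ΔX + cos λ·ΔY = −(0.007177)(-2.2) + (-0.999974)(81.4) = -81.38 m.
1° of latitude spans πR/180 = 111125 m; at latitude φ, 1° of longitude spans that × cos φ = 109023.6 m, so Δλ = -81.38 / 109023.6 × 3600 = -2.687″.

Δλ = -2.7″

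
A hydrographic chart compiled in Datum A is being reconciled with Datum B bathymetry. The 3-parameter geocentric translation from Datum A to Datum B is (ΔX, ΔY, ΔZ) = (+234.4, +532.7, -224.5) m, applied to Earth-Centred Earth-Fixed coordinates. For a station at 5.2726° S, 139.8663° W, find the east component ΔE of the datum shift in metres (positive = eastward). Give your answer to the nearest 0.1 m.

ΔE = -256.2 m

At φ = -5.2726°, λ = -139.8663°: sin φ = -0.091894, cos φ = 0.995769, sin λ = -0.644573, cos λ = -0.764542.
ΔE = −sin λ·ΔX + cos λ·ΔY = −(-0.644573)·(234.4) + (-0.764542)·(532.7) = -256.18 m.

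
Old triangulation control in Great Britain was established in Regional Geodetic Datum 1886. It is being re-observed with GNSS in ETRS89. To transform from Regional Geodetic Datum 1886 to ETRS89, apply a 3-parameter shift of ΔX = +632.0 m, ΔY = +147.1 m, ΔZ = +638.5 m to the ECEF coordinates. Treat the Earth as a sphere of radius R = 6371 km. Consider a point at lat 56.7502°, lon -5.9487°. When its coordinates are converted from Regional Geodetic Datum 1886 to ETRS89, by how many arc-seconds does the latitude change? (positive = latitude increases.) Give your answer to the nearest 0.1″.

Δφ = -5.3″

sin φ = 0.836288, cos φ = 0.548290, sin λ = -0.103638, cos λ = 0.994615.
North component: ΔN = −sin φ cos λ·ΔX − sin φ sin λ·ΔY + cos φ·ΔZ = −(0.836288)(0.994615)(632.0) − (0.836288)(-0.103638)(147.1) + (0.548290)(638.5) = -162.86 m.
1° of latitude spans πR/180 = 111195 m, so Δφ = -162.86 / 111195 × 3600 = -5.273″.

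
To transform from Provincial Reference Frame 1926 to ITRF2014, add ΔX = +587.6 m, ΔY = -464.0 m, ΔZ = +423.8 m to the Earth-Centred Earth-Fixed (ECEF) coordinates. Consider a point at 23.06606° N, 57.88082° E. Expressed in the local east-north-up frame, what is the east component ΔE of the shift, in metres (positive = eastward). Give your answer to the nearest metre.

The local east axis at (φ, λ) is (−sin λ, cos λ, 0), so ΔE = −sin(57.88082°)·587.6 + cos(57.88082°)·(-464.0) = -744.36 m.

ΔE = -744 m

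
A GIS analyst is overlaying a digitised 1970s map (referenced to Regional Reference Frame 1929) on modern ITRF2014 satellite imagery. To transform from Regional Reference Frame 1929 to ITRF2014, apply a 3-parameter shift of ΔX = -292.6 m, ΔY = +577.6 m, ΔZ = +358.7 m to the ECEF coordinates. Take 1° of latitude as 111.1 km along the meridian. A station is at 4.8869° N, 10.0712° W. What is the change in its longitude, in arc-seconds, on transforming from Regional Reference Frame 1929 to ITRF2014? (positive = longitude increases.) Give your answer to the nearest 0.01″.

sin φ = 0.085189, cos φ = 0.996365, sin λ = -0.174872, cos λ = 0.984591.
East component: ΔE = −sin λ·ΔX + cos λ·ΔY = −(-0.174872)(-292.6) + (0.984591)(577.6) = 517.53 m.
1° of latitude spans 111100 m; at latitude φ, 1° of longitude spans that × cos φ = 110696.1 m, so Δλ = 517.53 / 110696.1 × 3600 = 16.831″.

Δλ = 16.83″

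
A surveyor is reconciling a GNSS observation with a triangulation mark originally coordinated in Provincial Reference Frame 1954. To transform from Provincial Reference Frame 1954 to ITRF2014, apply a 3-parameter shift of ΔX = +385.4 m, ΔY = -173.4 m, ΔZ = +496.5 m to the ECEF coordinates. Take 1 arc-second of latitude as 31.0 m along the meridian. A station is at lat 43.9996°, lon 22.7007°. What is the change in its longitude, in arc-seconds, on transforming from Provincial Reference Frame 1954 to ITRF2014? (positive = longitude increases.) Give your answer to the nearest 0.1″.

Δλ = -13.8″

sin φ = 0.694653, cos φ = 0.719345, sin λ = 0.385917, cos λ = 0.922533.
East component: ΔE = −sin λ·ΔX + cos λ·ΔY = −(0.385917)(385.4) + (0.922533)(-173.4) = -308.70 m.
1° of latitude spans 3600 × 31.00 = 111600 m; at latitude φ, 1° of longitude spans that × cos φ = 80278.9 m, so Δλ = -308.70 / 80278.9 × 3600 = -13.843″.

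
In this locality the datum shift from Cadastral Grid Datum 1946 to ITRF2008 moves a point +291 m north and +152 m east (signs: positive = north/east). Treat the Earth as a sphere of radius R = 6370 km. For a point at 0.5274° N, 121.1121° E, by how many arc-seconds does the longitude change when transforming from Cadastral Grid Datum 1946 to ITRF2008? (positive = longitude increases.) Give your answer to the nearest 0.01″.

At latitude 0.5274°, cos φ = 0.999958.
One radian of longitude at latitude φ spans R cos φ, so Δλ = ΔE / (R cos φ) = 152.0 / (6370000 × 0.999958) = 2.3863e-05 rad = 4.922″.

Δλ = 4.92″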